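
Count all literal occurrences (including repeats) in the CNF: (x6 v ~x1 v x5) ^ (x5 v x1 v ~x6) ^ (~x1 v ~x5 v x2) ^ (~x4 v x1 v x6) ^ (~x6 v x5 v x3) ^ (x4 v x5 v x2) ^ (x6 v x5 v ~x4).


Clause lengths: 3, 3, 3, 3, 3, 3, 3.
Sum = 3 + 3 + 3 + 3 + 3 + 3 + 3 = 21.

21


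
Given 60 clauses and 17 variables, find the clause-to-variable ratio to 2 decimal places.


Clause-to-variable ratio = clauses / variables.
60 / 17 = 3.53.

3.53


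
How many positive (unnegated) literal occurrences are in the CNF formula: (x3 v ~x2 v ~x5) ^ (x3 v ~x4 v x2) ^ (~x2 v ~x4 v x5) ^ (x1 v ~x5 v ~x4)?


Scan each clause for unnegated literals.
Clause 1: 1 positive; Clause 2: 2 positive; Clause 3: 1 positive; Clause 4: 1 positive.
Total positive literal occurrences = 5.

5


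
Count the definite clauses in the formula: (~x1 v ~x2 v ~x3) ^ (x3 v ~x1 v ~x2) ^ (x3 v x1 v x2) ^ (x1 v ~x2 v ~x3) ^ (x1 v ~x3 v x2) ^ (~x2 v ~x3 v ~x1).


A definite clause has exactly one positive literal.
Clause 1: 0 positive -> not definite
Clause 2: 1 positive -> definite
Clause 3: 3 positive -> not definite
Clause 4: 1 positive -> definite
Clause 5: 2 positive -> not definite
Clause 6: 0 positive -> not definite
Definite clause count = 2.

2


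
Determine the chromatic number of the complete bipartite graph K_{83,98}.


K_{83,98} is bipartite by definition: the two parts are independent sets, with every edge crossing between them.
Color all vertices in one part with color 1 and all vertices in the other part with color 2.
Since the graph has at least one edge, one color does not suffice.
Chromatic number = 2.

2


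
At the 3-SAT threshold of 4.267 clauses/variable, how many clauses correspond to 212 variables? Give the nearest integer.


The 3-SAT phase transition occurs at approximately 4.267 clauses per variable.
m = 4.267 * 212 = 904.604.
Rounded to nearest integer: 905.

905


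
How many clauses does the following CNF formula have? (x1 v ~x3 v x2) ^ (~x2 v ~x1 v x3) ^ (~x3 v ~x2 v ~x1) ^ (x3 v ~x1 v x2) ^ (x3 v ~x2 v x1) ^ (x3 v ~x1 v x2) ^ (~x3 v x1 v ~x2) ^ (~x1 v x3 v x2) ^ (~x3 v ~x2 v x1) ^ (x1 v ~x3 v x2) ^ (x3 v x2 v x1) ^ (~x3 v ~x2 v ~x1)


Each group enclosed in parentheses joined by ^ is one clause.
Counting the conjuncts: 12 clauses.

12


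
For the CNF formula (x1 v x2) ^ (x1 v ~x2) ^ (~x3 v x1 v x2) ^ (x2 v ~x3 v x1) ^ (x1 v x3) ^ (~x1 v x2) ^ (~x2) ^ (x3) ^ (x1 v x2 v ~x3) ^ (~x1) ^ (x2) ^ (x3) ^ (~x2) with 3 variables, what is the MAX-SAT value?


Enumerate all 8 truth assignments.
For each, count how many of the 13 clauses are satisfied.
The formula is not fully satisfiable, so the maximum is below 13.
Maximum simultaneously satisfiable clauses = 10.

10


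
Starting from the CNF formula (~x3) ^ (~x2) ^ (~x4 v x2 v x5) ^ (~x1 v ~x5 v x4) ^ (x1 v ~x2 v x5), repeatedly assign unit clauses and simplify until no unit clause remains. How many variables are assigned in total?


Unit propagation repeatedly assigns the literal in any unit clause, then simplifies.
Assignments in order: x3 = F, x2 = F.
No further unit clauses remain.
Total variables assigned = 2.

2


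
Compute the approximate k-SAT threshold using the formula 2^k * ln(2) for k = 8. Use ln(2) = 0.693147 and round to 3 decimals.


Using the asymptotic formula: threshold ~ 2^k * ln(2).
2^8 = 256.
256 * 0.693147 = 177.446.

177.446


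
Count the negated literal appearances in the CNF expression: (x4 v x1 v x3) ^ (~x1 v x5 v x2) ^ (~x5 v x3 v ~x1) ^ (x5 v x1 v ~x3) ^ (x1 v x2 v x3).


Scan each clause for negated literals.
Clause 1: 0 negative; Clause 2: 1 negative; Clause 3: 2 negative; Clause 4: 1 negative; Clause 5: 0 negative.
Total negative literal occurrences = 4.

4


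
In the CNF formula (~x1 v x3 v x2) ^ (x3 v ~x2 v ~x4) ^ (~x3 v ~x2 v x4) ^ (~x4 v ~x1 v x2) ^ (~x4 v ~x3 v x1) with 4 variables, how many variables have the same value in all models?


Find all satisfying assignments: 7 model(s).
Check which variables have the same value in every model.
No variable is fixed across all models.
Backbone size = 0.

0


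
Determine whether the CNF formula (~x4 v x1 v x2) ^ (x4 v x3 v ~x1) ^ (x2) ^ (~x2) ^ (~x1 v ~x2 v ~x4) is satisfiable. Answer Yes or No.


Check all 16 possible truth assignments.
Number of satisfying assignments found: 0.
The formula is unsatisfiable.

No


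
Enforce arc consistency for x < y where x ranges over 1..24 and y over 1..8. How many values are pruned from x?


For the constraint x < y, x needs a supporting value in y's domain.
x can be at most 7 (one less than y's maximum).
Valid x values from domain: 7 out of 24.
Pruned = 24 - 7 = 17.

17


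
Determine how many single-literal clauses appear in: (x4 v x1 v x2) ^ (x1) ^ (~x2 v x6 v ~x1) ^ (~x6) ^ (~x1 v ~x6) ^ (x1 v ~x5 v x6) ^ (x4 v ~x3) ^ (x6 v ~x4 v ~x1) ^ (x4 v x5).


A unit clause contains exactly one literal.
Unit clauses found: (x1), (~x6).
Count = 2.

2


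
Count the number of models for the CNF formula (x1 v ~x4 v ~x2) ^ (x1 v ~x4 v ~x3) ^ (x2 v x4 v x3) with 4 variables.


Enumerate all 16 truth assignments over 4 variables.
Test each against every clause.
Satisfying assignments found: 11.

11


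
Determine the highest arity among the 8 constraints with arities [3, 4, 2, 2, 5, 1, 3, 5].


The arities are: 3, 4, 2, 2, 5, 1, 3, 5.
Scan for the maximum value.
Maximum arity = 5.

5


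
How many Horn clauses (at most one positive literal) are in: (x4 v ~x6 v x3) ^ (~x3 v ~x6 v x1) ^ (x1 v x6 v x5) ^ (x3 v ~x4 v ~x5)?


A Horn clause has at most one positive literal.
Clause 1: 2 positive lit(s) -> not Horn
Clause 2: 1 positive lit(s) -> Horn
Clause 3: 3 positive lit(s) -> not Horn
Clause 4: 1 positive lit(s) -> Horn
Total Horn clauses = 2.

2


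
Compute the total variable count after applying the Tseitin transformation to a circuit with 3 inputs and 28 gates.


The Tseitin transformation introduces one auxiliary variable per gate.
Total variables = inputs + gates = 3 + 28 = 31.

31


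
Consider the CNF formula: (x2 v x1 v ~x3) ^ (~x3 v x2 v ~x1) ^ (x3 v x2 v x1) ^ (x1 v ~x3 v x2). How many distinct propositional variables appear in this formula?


Identify each distinct variable in the formula.
Variables found: x1, x2, x3.
Total distinct variables = 3.

3


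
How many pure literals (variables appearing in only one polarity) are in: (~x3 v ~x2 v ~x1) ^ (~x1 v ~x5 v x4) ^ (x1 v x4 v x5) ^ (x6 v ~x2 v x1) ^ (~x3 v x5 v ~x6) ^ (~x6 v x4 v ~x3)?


A pure literal appears in only one polarity across all clauses.
Pure literals: x2 (negative only), x3 (negative only), x4 (positive only).
Count = 3.

3


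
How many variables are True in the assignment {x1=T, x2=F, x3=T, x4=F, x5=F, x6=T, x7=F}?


The weight is the number of variables assigned True.
True variables: x1, x3, x6.
Weight = 3.

3


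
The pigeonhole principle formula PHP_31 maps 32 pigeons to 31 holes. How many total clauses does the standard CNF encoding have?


The PHP encoding has two parts:
1) At-least-one-hole clauses: 32 (one per pigeon, each with 31 literals).
2) At-most-one-pigeon-per-hole clauses: 31 holes * C(32,2) = 31 * 496 = 15376.
Total clauses = 32 + 15376 = 15408.

15408


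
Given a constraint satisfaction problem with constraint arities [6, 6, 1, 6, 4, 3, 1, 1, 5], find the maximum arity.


The arities are: 6, 6, 1, 6, 4, 3, 1, 1, 5.
Scan for the maximum value.
Maximum arity = 6.

6


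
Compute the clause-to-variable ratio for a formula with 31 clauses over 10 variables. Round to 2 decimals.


Clause-to-variable ratio = clauses / variables.
31 / 10 = 3.1.

3.1


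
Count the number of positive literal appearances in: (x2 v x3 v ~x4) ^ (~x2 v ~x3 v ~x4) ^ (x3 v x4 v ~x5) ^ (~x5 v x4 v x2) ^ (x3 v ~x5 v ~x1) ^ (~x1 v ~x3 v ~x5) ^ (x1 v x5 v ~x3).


Scan each clause for unnegated literals.
Clause 1: 2 positive; Clause 2: 0 positive; Clause 3: 2 positive; Clause 4: 2 positive; Clause 5: 1 positive; Clause 6: 0 positive; Clause 7: 2 positive.
Total positive literal occurrences = 9.

9


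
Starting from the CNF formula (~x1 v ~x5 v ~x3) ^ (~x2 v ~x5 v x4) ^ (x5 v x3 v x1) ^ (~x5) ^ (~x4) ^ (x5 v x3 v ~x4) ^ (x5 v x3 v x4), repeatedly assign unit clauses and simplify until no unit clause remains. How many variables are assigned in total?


Unit propagation repeatedly assigns the literal in any unit clause, then simplifies.
Assignments in order: x5 = F, x4 = F, x3 = T.
No further unit clauses remain.
Total variables assigned = 3.

3


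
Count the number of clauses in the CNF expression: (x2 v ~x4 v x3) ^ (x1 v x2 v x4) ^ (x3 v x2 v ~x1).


Each group enclosed in parentheses joined by ^ is one clause.
Counting the conjuncts: 3 clauses.

3


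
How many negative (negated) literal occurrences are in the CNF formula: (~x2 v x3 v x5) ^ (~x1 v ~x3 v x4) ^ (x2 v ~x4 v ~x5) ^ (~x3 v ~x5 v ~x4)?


Scan each clause for negated literals.
Clause 1: 1 negative; Clause 2: 2 negative; Clause 3: 2 negative; Clause 4: 3 negative.
Total negative literal occurrences = 8.

8


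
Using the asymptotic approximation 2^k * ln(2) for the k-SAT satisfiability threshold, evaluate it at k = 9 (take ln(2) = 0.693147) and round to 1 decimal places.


Using the asymptotic formula: threshold ~ 2^k * ln(2).
2^9 = 512.
512 * 0.693147 = 354.9.

354.9


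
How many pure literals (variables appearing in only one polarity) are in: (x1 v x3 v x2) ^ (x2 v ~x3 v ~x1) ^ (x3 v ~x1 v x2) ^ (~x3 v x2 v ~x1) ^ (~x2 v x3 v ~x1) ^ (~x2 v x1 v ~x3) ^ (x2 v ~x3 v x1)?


A pure literal appears in only one polarity across all clauses.
No pure literals found.
Count = 0.

0


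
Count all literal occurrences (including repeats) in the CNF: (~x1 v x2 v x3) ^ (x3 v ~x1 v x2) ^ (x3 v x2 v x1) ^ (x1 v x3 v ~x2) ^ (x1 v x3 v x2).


Clause lengths: 3, 3, 3, 3, 3.
Sum = 3 + 3 + 3 + 3 + 3 = 15.

15


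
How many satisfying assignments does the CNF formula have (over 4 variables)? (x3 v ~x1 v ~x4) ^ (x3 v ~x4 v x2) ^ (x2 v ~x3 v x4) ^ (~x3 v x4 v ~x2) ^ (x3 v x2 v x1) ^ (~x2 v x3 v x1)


Enumerate all 16 truth assignments over 4 variables.
Test each against every clause.
Satisfying assignments found: 6.

6


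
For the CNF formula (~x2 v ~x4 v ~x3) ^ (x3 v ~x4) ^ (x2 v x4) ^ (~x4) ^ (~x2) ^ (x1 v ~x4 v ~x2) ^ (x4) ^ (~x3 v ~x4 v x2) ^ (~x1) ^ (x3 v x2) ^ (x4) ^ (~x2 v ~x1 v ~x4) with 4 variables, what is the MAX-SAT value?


Enumerate all 16 truth assignments.
For each, count how many of the 12 clauses are satisfied.
The formula is not fully satisfiable, so the maximum is below 12.
Maximum simultaneously satisfiable clauses = 10.

10


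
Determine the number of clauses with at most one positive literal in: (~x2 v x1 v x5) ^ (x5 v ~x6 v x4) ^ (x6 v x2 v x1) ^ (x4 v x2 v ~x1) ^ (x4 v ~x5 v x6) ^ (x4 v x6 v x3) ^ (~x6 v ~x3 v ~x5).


A Horn clause has at most one positive literal.
Clause 1: 2 positive lit(s) -> not Horn
Clause 2: 2 positive lit(s) -> not Horn
Clause 3: 3 positive lit(s) -> not Horn
Clause 4: 2 positive lit(s) -> not Horn
Clause 5: 2 positive lit(s) -> not Horn
Clause 6: 3 positive lit(s) -> not Horn
Clause 7: 0 positive lit(s) -> Horn
Total Horn clauses = 1.

1


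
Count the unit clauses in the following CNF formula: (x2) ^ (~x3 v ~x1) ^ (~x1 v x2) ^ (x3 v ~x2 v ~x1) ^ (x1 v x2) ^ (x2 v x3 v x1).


A unit clause contains exactly one literal.
Unit clauses found: (x2).
Count = 1.

1


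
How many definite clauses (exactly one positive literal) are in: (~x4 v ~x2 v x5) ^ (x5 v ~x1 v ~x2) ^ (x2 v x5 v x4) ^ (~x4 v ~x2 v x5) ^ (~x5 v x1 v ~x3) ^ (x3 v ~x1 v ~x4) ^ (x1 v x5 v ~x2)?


A definite clause has exactly one positive literal.
Clause 1: 1 positive -> definite
Clause 2: 1 positive -> definite
Clause 3: 3 positive -> not definite
Clause 4: 1 positive -> definite
Clause 5: 1 positive -> definite
Clause 6: 1 positive -> definite
Clause 7: 2 positive -> not definite
Definite clause count = 5.

5


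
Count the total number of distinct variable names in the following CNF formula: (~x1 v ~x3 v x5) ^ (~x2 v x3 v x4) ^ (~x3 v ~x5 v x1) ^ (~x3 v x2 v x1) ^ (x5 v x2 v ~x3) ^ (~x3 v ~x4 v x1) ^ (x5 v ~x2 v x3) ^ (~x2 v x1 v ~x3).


Identify each distinct variable in the formula.
Variables found: x1, x2, x3, x4, x5.
Total distinct variables = 5.

5


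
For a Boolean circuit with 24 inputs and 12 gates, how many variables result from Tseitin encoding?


The Tseitin transformation introduces one auxiliary variable per gate.
Total variables = inputs + gates = 24 + 12 = 36.

36


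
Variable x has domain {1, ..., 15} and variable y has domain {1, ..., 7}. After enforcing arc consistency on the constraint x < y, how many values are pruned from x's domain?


For the constraint x < y, x needs a supporting value in y's domain.
x can be at most 6 (one less than y's maximum).
Valid x values from domain: 6 out of 15.
Pruned = 15 - 6 = 9.

9


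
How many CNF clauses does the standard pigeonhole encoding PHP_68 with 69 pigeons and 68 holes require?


The PHP encoding has two parts:
1) At-least-one-hole clauses: 69 (one per pigeon, each with 68 literals).
2) At-most-one-pigeon-per-hole clauses: 68 holes * C(69,2) = 68 * 2346 = 159528.
Total clauses = 69 + 159528 = 159597.

159597


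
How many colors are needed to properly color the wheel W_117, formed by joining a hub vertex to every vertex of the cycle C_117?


W_117 consists of the cycle C_117 together with a hub vertex adjacent to every cycle vertex.
The cycle C_117 needs 3 colors (odd cycle -> 3).
The hub is adjacent to every cycle vertex, so it must receive a new color distinct from all of them.
Chromatic number = 3 + 1 = 4.

4


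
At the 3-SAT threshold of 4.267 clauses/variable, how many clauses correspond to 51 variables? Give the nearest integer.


The 3-SAT phase transition occurs at approximately 4.267 clauses per variable.
m = 4.267 * 51 = 217.617.
Rounded to nearest integer: 218.

218


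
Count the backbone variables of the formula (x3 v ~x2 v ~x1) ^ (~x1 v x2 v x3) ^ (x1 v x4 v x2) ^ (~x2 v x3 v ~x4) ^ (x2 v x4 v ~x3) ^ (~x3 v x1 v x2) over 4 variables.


Find all satisfying assignments: 7 model(s).
Check which variables have the same value in every model.
No variable is fixed across all models.
Backbone size = 0.

0


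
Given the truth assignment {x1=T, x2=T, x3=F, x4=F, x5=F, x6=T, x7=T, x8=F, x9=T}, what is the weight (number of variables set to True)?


The weight is the number of variables assigned True.
True variables: x1, x2, x6, x7, x9.
Weight = 5.

5


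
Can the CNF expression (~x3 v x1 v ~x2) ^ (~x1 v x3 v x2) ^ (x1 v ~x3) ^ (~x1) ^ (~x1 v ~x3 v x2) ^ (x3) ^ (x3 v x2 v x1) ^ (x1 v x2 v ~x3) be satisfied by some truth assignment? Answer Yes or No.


Check all 8 possible truth assignments.
Number of satisfying assignments found: 0.
The formula is unsatisfiable.

No


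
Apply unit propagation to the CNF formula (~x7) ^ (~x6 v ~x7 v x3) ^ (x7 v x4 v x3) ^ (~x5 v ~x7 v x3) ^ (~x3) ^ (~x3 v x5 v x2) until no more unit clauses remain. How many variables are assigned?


Unit propagation repeatedly assigns the literal in any unit clause, then simplifies.
Assignments in order: x7 = F, x3 = F, x4 = T.
No further unit clauses remain.
Total variables assigned = 3.

3


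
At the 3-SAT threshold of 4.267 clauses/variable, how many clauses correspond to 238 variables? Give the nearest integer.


The 3-SAT phase transition occurs at approximately 4.267 clauses per variable.
m = 4.267 * 238 = 1015.546.
Rounded to nearest integer: 1016.

1016


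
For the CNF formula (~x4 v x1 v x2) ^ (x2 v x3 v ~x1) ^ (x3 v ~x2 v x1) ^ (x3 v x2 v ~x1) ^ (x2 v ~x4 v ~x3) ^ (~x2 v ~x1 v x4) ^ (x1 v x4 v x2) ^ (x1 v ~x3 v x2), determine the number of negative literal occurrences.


Scan each clause for negated literals.
Clause 1: 1 negative; Clause 2: 1 negative; Clause 3: 1 negative; Clause 4: 1 negative; Clause 5: 2 negative; Clause 6: 2 negative; Clause 7: 0 negative; Clause 8: 1 negative.
Total negative literal occurrences = 9.

9


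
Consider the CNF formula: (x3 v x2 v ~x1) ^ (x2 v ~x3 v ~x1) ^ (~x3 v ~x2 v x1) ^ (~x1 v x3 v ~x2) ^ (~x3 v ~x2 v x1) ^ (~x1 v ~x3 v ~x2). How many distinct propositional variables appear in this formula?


Identify each distinct variable in the formula.
Variables found: x1, x2, x3.
Total distinct variables = 3.

3


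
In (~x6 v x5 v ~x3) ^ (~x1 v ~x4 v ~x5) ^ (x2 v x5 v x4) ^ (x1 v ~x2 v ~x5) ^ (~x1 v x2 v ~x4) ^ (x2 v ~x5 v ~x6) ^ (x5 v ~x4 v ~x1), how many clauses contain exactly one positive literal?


A definite clause has exactly one positive literal.
Clause 1: 1 positive -> definite
Clause 2: 0 positive -> not definite
Clause 3: 3 positive -> not definite
Clause 4: 1 positive -> definite
Clause 5: 1 positive -> definite
Clause 6: 1 positive -> definite
Clause 7: 1 positive -> definite
Definite clause count = 5.

5


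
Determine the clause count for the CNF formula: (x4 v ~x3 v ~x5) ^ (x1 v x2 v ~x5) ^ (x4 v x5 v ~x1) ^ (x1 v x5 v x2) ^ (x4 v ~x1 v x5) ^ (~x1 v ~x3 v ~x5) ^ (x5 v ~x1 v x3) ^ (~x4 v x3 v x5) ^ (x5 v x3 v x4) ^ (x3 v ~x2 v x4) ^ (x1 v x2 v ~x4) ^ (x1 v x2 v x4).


Each group enclosed in parentheses joined by ^ is one clause.
Counting the conjuncts: 12 clauses.

12


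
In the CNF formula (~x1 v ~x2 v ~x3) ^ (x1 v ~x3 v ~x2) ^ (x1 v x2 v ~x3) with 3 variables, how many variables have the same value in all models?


Find all satisfying assignments: 5 model(s).
Check which variables have the same value in every model.
No variable is fixed across all models.
Backbone size = 0.

0


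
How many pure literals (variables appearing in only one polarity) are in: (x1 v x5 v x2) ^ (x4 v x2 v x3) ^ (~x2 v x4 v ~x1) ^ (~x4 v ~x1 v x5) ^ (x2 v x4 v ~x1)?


A pure literal appears in only one polarity across all clauses.
Pure literals: x3 (positive only), x5 (positive only).
Count = 2.

2


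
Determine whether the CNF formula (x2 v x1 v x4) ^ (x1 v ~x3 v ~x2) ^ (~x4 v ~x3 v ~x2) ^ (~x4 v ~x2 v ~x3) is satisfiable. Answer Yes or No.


Check all 16 possible truth assignments.
Number of satisfying assignments found: 11.
The formula is satisfiable.

Yes


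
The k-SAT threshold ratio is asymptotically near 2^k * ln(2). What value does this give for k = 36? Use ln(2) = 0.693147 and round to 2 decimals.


Using the asymptotic formula: threshold ~ 2^k * ln(2).
2^36 = 68719476736.
68719476736 * 0.693147 = 47632699141.13.

47632699141.13


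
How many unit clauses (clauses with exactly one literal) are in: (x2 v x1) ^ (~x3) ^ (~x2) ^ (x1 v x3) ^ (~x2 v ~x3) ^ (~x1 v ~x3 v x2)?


A unit clause contains exactly one literal.
Unit clauses found: (~x3), (~x2).
Count = 2.

2


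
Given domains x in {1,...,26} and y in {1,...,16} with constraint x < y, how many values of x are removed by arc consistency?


For the constraint x < y, x needs a supporting value in y's domain.
x can be at most 15 (one less than y's maximum).
Valid x values from domain: 15 out of 26.
Pruned = 26 - 15 = 11.

11


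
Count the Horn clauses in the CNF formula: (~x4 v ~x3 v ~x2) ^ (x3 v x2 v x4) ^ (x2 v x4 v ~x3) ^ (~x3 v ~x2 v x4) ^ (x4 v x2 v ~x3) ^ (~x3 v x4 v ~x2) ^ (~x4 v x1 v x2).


A Horn clause has at most one positive literal.
Clause 1: 0 positive lit(s) -> Horn
Clause 2: 3 positive lit(s) -> not Horn
Clause 3: 2 positive lit(s) -> not Horn
Clause 4: 1 positive lit(s) -> Horn
Clause 5: 2 positive lit(s) -> not Horn
Clause 6: 1 positive lit(s) -> Horn
Clause 7: 2 positive lit(s) -> not Horn
Total Horn clauses = 3.

3


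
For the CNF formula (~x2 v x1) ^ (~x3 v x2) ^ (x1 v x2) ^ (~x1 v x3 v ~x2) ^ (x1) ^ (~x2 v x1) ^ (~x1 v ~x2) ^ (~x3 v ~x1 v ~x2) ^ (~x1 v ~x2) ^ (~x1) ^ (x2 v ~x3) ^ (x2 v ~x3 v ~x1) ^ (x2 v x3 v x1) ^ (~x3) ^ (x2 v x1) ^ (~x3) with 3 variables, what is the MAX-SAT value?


Enumerate all 8 truth assignments.
For each, count how many of the 16 clauses are satisfied.
The formula is not fully satisfiable, so the maximum is below 16.
Maximum simultaneously satisfiable clauses = 15.

15


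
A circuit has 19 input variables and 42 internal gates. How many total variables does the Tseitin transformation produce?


The Tseitin transformation introduces one auxiliary variable per gate.
Total variables = inputs + gates = 19 + 42 = 61.

61


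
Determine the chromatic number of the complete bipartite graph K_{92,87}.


K_{92,87} is bipartite by definition: the two parts are independent sets, with every edge crossing between them.
Color all vertices in one part with color 1 and all vertices in the other part with color 2.
Since the graph has at least one edge, one color does not suffice.
Chromatic number = 2.

2


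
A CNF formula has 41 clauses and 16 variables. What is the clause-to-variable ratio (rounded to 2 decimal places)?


Clause-to-variable ratio = clauses / variables.
41 / 16 = 2.56.

2.56


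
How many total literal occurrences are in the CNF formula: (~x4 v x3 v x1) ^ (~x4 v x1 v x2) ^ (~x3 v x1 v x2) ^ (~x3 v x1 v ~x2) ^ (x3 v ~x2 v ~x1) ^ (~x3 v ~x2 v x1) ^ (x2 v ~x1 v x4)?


Clause lengths: 3, 3, 3, 3, 3, 3, 3.
Sum = 3 + 3 + 3 + 3 + 3 + 3 + 3 = 21.

21


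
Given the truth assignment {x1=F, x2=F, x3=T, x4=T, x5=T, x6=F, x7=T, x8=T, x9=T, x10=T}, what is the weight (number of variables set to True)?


The weight is the number of variables assigned True.
True variables: x3, x4, x5, x7, x8, x9, x10.
Weight = 7.

7


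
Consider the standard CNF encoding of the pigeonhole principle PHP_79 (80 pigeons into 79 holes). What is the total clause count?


The PHP encoding has two parts:
1) At-least-one-hole clauses: 80 (one per pigeon, each with 79 literals).
2) At-most-one-pigeon-per-hole clauses: 79 holes * C(80,2) = 79 * 3160 = 249640.
Total clauses = 80 + 249640 = 249720.

249720


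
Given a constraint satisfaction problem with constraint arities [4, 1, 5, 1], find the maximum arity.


The arities are: 4, 1, 5, 1.
Scan for the maximum value.
Maximum arity = 5.

5


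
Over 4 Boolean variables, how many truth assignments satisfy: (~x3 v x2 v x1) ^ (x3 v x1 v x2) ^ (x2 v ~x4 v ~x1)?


Enumerate all 16 truth assignments over 4 variables.
Test each against every clause.
Satisfying assignments found: 10.

10


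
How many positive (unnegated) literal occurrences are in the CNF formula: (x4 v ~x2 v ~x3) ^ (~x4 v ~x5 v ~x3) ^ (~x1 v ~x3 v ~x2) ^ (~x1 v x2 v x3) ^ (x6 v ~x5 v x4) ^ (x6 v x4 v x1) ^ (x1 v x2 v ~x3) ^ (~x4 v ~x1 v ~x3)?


Scan each clause for unnegated literals.
Clause 1: 1 positive; Clause 2: 0 positive; Clause 3: 0 positive; Clause 4: 2 positive; Clause 5: 2 positive; Clause 6: 3 positive; Clause 7: 2 positive; Clause 8: 0 positive.
Total positive literal occurrences = 10.

10


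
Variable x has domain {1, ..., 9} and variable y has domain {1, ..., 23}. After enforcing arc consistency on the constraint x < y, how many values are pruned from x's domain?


For the constraint x < y, x needs a supporting value in y's domain.
x can be at most 22 (one less than y's maximum).
Valid x values from domain: 9 out of 9.
Pruned = 9 - 9 = 0.

0


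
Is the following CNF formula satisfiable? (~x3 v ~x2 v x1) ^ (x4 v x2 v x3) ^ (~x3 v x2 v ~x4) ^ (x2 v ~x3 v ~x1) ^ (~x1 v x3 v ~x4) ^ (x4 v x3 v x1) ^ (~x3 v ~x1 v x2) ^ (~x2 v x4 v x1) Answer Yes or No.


Check all 16 possible truth assignments.
Number of satisfying assignments found: 6.
The formula is satisfiable.

Yes


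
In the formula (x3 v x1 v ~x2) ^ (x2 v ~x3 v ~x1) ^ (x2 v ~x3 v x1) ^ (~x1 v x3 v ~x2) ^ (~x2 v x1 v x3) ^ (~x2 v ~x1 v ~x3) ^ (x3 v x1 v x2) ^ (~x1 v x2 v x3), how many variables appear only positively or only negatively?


A pure literal appears in only one polarity across all clauses.
No pure literals found.
Count = 0.

0


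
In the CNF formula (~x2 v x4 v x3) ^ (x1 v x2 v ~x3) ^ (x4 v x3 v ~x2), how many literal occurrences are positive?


Scan each clause for unnegated literals.
Clause 1: 2 positive; Clause 2: 2 positive; Clause 3: 2 positive.
Total positive literal occurrences = 6.

6


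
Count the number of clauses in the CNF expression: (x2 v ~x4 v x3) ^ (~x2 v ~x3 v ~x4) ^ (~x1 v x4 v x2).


Each group enclosed in parentheses joined by ^ is one clause.
Counting the conjuncts: 3 clauses.

3


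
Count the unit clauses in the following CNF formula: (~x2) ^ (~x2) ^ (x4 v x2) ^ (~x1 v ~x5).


A unit clause contains exactly one literal.
Unit clauses found: (~x2), (~x2).
Count = 2.

2


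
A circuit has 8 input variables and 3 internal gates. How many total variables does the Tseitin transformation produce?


The Tseitin transformation introduces one auxiliary variable per gate.
Total variables = inputs + gates = 8 + 3 = 11.

11


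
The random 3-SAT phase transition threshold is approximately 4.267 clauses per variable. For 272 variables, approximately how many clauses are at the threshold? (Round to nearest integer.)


The 3-SAT phase transition occurs at approximately 4.267 clauses per variable.
m = 4.267 * 272 = 1160.624.
Rounded to nearest integer: 1161.

1161


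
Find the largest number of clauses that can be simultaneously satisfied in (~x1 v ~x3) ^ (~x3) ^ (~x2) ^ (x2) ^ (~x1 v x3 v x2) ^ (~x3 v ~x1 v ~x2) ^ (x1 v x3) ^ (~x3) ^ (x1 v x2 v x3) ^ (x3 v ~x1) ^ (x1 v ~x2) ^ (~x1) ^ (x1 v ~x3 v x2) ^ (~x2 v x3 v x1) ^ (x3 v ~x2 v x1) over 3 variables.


Enumerate all 8 truth assignments.
For each, count how many of the 15 clauses are satisfied.
The formula is not fully satisfiable, so the maximum is below 15.
Maximum simultaneously satisfiable clauses = 12.

12


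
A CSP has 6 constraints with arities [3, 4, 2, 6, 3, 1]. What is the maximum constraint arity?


The arities are: 3, 4, 2, 6, 3, 1.
Scan for the maximum value.
Maximum arity = 6.

6


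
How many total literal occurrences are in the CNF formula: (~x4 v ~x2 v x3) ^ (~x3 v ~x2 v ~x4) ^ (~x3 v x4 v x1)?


Clause lengths: 3, 3, 3.
Sum = 3 + 3 + 3 = 9.

9


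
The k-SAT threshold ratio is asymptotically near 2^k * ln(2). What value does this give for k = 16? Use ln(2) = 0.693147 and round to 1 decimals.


Using the asymptotic formula: threshold ~ 2^k * ln(2).
2^16 = 65536.
65536 * 0.693147 = 45426.1.

45426.1


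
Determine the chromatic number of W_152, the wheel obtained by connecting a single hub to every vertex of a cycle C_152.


W_152 consists of the cycle C_152 together with a hub vertex adjacent to every cycle vertex.
The cycle C_152 needs 2 colors (even cycle -> 2).
The hub is adjacent to every cycle vertex, so it must receive a new color distinct from all of them.
Chromatic number = 2 + 1 = 3.

3


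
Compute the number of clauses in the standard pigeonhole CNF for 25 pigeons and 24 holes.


The PHP encoding has two parts:
1) At-least-one-hole clauses: 25 (one per pigeon, each with 24 literals).
2) At-most-one-pigeon-per-hole clauses: 24 holes * C(25,2) = 24 * 300 = 7200.
Total clauses = 25 + 7200 = 7225.

7225


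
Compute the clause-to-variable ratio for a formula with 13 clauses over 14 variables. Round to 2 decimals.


Clause-to-variable ratio = clauses / variables.
13 / 14 = 0.93.

0.93


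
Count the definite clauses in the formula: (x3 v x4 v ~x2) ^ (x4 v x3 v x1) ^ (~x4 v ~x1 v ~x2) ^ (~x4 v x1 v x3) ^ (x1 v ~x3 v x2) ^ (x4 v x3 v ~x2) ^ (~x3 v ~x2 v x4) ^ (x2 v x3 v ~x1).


A definite clause has exactly one positive literal.
Clause 1: 2 positive -> not definite
Clause 2: 3 positive -> not definite
Clause 3: 0 positive -> not definite
Clause 4: 2 positive -> not definite
Clause 5: 2 positive -> not definite
Clause 6: 2 positive -> not definite
Clause 7: 1 positive -> definite
Clause 8: 2 positive -> not definite
Definite clause count = 1.

1


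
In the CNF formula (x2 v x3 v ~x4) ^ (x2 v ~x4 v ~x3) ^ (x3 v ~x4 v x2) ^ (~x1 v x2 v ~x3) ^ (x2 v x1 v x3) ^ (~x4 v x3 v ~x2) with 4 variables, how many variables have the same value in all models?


Find all satisfying assignments: 8 model(s).
Check which variables have the same value in every model.
No variable is fixed across all models.
Backbone size = 0.

0


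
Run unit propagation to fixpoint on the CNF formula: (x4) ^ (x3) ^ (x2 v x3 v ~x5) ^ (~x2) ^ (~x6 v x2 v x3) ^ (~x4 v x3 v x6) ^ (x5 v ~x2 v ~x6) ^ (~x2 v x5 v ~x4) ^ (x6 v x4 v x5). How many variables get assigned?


Unit propagation repeatedly assigns the literal in any unit clause, then simplifies.
Assignments in order: x4 = T, x3 = T, x2 = F.
No further unit clauses remain.
Total variables assigned = 3.

3


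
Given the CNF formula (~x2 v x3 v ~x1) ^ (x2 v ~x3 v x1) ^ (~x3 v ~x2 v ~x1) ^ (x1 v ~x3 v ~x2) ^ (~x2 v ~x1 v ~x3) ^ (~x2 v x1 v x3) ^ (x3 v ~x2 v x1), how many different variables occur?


Identify each distinct variable in the formula.
Variables found: x1, x2, x3.
Total distinct variables = 3.

3


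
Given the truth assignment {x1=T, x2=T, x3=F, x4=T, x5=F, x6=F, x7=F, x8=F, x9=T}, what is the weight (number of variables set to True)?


The weight is the number of variables assigned True.
True variables: x1, x2, x4, x9.
Weight = 4.

4


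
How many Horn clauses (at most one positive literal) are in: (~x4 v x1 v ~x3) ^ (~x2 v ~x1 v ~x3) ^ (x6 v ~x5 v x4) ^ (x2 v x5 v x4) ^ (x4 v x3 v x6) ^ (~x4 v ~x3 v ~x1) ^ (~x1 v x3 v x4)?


A Horn clause has at most one positive literal.
Clause 1: 1 positive lit(s) -> Horn
Clause 2: 0 positive lit(s) -> Horn
Clause 3: 2 positive lit(s) -> not Horn
Clause 4: 3 positive lit(s) -> not Horn
Clause 5: 3 positive lit(s) -> not Horn
Clause 6: 0 positive lit(s) -> Horn
Clause 7: 2 positive lit(s) -> not Horn
Total Horn clauses = 3.

3


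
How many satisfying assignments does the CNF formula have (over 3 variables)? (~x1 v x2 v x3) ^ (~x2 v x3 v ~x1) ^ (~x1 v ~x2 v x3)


Enumerate all 8 truth assignments over 3 variables.
Test each against every clause.
Satisfying assignments found: 6.

6


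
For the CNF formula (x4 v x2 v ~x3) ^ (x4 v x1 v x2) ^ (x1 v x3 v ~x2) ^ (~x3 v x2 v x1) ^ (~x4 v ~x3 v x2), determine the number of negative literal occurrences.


Scan each clause for negated literals.
Clause 1: 1 negative; Clause 2: 0 negative; Clause 3: 1 negative; Clause 4: 1 negative; Clause 5: 2 negative.
Total negative literal occurrences = 5.

5


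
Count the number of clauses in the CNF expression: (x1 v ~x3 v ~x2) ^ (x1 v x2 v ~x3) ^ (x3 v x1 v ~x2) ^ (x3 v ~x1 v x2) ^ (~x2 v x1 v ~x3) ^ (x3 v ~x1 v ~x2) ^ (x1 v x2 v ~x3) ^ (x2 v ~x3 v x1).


Each group enclosed in parentheses joined by ^ is one clause.
Counting the conjuncts: 8 clauses.

8


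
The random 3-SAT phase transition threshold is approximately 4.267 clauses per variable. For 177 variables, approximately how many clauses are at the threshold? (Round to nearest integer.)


The 3-SAT phase transition occurs at approximately 4.267 clauses per variable.
m = 4.267 * 177 = 755.259.
Rounded to nearest integer: 755.

755


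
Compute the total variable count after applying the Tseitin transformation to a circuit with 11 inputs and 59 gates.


The Tseitin transformation introduces one auxiliary variable per gate.
Total variables = inputs + gates = 11 + 59 = 70.

70


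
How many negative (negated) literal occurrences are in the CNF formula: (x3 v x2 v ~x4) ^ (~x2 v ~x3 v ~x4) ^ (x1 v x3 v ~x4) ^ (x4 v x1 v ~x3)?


Scan each clause for negated literals.
Clause 1: 1 negative; Clause 2: 3 negative; Clause 3: 1 negative; Clause 4: 1 negative.
Total negative literal occurrences = 6.

6


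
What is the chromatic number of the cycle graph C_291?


An odd cycle cannot be 2-colored: alternating two colors around the cycle returns to the start with a conflict.
Since 291 is odd, three colors are required (and three suffice).
Chromatic number = 3.

3


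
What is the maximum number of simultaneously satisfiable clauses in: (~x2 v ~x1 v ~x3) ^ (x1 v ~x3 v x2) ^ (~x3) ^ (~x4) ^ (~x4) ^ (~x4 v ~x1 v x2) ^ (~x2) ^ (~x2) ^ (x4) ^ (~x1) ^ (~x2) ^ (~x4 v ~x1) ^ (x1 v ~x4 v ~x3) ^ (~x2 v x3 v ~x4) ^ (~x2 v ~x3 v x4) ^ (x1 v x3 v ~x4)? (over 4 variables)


Enumerate all 16 truth assignments.
For each, count how many of the 16 clauses are satisfied.
The formula is not fully satisfiable, so the maximum is below 16.
Maximum simultaneously satisfiable clauses = 15.

15


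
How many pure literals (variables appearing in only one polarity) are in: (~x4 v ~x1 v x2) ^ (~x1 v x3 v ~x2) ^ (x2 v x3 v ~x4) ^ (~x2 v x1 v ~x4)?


A pure literal appears in only one polarity across all clauses.
Pure literals: x3 (positive only), x4 (negative only).
Count = 2.

2


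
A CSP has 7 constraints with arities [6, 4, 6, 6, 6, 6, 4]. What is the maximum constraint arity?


The arities are: 6, 4, 6, 6, 6, 6, 4.
Scan for the maximum value.
Maximum arity = 6.

6


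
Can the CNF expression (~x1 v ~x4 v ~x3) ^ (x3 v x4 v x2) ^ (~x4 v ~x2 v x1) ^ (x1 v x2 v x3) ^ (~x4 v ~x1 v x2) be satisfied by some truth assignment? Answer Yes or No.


Check all 16 possible truth assignments.
Number of satisfying assignments found: 8.
The formula is satisfiable.

Yes


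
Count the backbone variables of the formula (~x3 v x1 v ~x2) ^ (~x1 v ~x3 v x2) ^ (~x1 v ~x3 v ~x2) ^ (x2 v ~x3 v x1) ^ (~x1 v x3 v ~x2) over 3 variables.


Find all satisfying assignments: 3 model(s).
Check which variables have the same value in every model.
Fixed variables: x3=F.
Backbone size = 1.

1


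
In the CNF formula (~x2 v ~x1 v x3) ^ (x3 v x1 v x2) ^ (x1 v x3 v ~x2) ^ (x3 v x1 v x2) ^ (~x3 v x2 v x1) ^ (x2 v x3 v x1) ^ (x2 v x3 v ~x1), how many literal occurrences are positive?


Scan each clause for unnegated literals.
Clause 1: 1 positive; Clause 2: 3 positive; Clause 3: 2 positive; Clause 4: 3 positive; Clause 5: 2 positive; Clause 6: 3 positive; Clause 7: 2 positive.
Total positive literal occurrences = 16.

16


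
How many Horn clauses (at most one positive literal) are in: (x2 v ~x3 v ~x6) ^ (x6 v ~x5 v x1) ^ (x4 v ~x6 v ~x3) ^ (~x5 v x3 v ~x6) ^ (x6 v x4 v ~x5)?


A Horn clause has at most one positive literal.
Clause 1: 1 positive lit(s) -> Horn
Clause 2: 2 positive lit(s) -> not Horn
Clause 3: 1 positive lit(s) -> Horn
Clause 4: 1 positive lit(s) -> Horn
Clause 5: 2 positive lit(s) -> not Horn
Total Horn clauses = 3.

3


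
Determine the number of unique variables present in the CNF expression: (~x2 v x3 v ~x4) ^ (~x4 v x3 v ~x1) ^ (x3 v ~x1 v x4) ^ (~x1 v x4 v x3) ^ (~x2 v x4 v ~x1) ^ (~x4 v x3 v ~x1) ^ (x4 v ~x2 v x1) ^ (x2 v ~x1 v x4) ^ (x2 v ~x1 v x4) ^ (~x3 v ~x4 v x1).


Identify each distinct variable in the formula.
Variables found: x1, x2, x3, x4.
Total distinct variables = 4.

4


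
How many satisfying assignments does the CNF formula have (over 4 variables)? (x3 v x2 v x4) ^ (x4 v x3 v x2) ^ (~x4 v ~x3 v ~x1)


Enumerate all 16 truth assignments over 4 variables.
Test each against every clause.
Satisfying assignments found: 12.

12


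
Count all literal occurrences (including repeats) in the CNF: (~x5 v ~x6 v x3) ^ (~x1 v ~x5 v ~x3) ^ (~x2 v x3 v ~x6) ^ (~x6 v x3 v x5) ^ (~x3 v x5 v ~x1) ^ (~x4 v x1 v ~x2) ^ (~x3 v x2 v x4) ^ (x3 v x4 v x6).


Clause lengths: 3, 3, 3, 3, 3, 3, 3, 3.
Sum = 3 + 3 + 3 + 3 + 3 + 3 + 3 + 3 = 24.

24


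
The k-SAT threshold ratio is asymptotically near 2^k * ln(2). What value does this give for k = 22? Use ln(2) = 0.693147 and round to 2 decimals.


Using the asymptotic formula: threshold ~ 2^k * ln(2).
2^22 = 4194304.
4194304 * 0.693147 = 2907269.23.

2907269.23


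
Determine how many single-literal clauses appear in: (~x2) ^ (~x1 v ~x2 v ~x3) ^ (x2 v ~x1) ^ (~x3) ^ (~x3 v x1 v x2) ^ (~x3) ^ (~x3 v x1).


A unit clause contains exactly one literal.
Unit clauses found: (~x2), (~x3), (~x3).
Count = 3.

3


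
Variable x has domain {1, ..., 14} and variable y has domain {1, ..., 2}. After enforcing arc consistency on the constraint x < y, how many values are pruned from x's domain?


For the constraint x < y, x needs a supporting value in y's domain.
x can be at most 1 (one less than y's maximum).
Valid x values from domain: 1 out of 14.
Pruned = 14 - 1 = 13.

13


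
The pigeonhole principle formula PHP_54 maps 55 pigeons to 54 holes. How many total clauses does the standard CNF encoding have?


The PHP encoding has two parts:
1) At-least-one-hole clauses: 55 (one per pigeon, each with 54 literals).
2) At-most-one-pigeon-per-hole clauses: 54 holes * C(55,2) = 54 * 1485 = 80190.
Total clauses = 55 + 80190 = 80245.

80245


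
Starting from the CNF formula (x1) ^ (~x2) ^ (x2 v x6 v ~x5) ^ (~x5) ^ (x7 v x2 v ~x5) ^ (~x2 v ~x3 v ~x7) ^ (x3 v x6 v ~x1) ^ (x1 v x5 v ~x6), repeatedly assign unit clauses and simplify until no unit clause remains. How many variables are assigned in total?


Unit propagation repeatedly assigns the literal in any unit clause, then simplifies.
Assignments in order: x1 = T, x2 = F, x5 = F.
No further unit clauses remain.
Total variables assigned = 3.

3


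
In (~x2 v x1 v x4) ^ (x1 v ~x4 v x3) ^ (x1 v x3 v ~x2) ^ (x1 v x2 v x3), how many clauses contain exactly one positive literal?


A definite clause has exactly one positive literal.
Clause 1: 2 positive -> not definite
Clause 2: 2 positive -> not definite
Clause 3: 2 positive -> not definite
Clause 4: 3 positive -> not definite
Definite clause count = 0.

0


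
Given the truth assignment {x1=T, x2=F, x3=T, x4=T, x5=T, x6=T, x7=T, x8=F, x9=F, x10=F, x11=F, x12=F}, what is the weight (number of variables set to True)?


The weight is the number of variables assigned True.
True variables: x1, x3, x4, x5, x6, x7.
Weight = 6.

6


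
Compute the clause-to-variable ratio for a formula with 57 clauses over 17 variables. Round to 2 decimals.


Clause-to-variable ratio = clauses / variables.
57 / 17 = 3.35.

3.35


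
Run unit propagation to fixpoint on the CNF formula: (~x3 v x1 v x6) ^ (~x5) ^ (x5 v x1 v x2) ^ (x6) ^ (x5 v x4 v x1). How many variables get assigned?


Unit propagation repeatedly assigns the literal in any unit clause, then simplifies.
Assignments in order: x5 = F, x6 = T.
No further unit clauses remain.
Total variables assigned = 2.

2


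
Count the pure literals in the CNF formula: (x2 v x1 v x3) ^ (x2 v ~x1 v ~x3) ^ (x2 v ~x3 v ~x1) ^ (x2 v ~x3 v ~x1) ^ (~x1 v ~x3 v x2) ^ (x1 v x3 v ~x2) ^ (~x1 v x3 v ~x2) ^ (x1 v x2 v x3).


A pure literal appears in only one polarity across all clauses.
No pure literals found.
Count = 0.

0


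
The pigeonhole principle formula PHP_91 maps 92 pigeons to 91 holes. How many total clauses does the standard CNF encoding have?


The PHP encoding has two parts:
1) At-least-one-hole clauses: 92 (one per pigeon, each with 91 literals).
2) At-most-one-pigeon-per-hole clauses: 91 holes * C(92,2) = 91 * 4186 = 380926.
Total clauses = 92 + 380926 = 381018.

381018


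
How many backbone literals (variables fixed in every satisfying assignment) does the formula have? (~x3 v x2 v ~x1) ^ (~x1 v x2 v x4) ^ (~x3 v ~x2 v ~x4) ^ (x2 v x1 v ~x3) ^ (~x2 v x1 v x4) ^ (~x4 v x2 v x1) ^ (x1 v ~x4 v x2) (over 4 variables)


Find all satisfying assignments: 6 model(s).
Check which variables have the same value in every model.
No variable is fixed across all models.
Backbone size = 0.

0


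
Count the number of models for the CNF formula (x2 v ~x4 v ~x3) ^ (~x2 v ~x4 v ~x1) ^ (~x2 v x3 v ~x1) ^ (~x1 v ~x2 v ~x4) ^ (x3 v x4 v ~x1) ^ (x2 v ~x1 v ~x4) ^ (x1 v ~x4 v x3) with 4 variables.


Enumerate all 16 truth assignments over 4 variables.
Test each against every clause.
Satisfying assignments found: 7.

7


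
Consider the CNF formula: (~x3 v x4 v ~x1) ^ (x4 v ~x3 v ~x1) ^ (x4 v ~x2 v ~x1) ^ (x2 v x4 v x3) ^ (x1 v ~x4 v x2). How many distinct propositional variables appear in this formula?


Identify each distinct variable in the formula.
Variables found: x1, x2, x3, x4.
Total distinct variables = 4.

4


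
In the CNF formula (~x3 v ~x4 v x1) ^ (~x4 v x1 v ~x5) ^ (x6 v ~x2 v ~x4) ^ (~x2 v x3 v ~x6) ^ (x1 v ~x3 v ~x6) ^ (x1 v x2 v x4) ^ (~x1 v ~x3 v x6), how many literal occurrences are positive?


Scan each clause for unnegated literals.
Clause 1: 1 positive; Clause 2: 1 positive; Clause 3: 1 positive; Clause 4: 1 positive; Clause 5: 1 positive; Clause 6: 3 positive; Clause 7: 1 positive.
Total positive literal occurrences = 9.

9
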